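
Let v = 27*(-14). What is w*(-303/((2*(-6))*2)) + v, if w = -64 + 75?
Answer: -1913/8 ≈ -239.13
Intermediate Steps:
w = 11
v = -378
w*(-303/((2*(-6))*2)) + v = 11*(-303/((2*(-6))*2)) - 378 = 11*(-303/((-12*2))) - 378 = 11*(-303/(-24)) - 378 = 11*(-303*(-1/24)) - 378 = 11*(101/8) - 378 = 1111/8 - 378 = -1913/8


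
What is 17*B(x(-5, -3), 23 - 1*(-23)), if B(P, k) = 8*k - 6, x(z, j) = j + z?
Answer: 6154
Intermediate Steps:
B(P, k) = -6 + 8*k
17*B(x(-5, -3), 23 - 1*(-23)) = 17*(-6 + 8*(23 - 1*(-23))) = 17*(-6 + 8*(23 + 23)) = 17*(-6 + 8*46) = 17*(-6 + 368) = 17*362 = 6154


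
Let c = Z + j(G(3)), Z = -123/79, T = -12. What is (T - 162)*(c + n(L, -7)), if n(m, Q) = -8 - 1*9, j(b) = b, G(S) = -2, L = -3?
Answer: 282576/79 ≈ 3576.9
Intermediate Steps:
n(m, Q) = -17 (n(m, Q) = -8 - 9 = -17)
Z = -123/79 (Z = -123*1/79 = -123/79 ≈ -1.5570)
c = -281/79 (c = -123/79 - 2 = -281/79 ≈ -3.5570)
(T - 162)*(c + n(L, -7)) = (-12 - 162)*(-281/79 - 17) = -174*(-1624/79) = 282576/79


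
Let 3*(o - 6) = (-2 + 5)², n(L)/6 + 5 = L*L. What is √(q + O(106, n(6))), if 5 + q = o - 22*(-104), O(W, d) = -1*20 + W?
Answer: √2378 ≈ 48.765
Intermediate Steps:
n(L) = -30 + 6*L² (n(L) = -30 + 6*(L*L) = -30 + 6*L²)
o = 9 (o = 6 + (-2 + 5)²/3 = 6 + (⅓)*3² = 6 + (⅓)*9 = 6 + 3 = 9)
O(W, d) = -20 + W
q = 2292 (q = -5 + (9 - 22*(-104)) = -5 + (9 + 2288) = -5 + 2297 = 2292)
√(q + O(106, n(6))) = √(2292 + (-20 + 106)) = √(2292 + 86) = √2378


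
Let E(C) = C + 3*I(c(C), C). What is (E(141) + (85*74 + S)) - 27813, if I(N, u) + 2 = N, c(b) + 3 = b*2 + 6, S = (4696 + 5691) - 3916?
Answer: -14062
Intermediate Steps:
S = 6471 (S = 10387 - 3916 = 6471)
c(b) = 3 + 2*b (c(b) = -3 + (b*2 + 6) = -3 + (2*b + 6) = -3 + (6 + 2*b) = 3 + 2*b)
I(N, u) = -2 + N
E(C) = 3 + 7*C (E(C) = C + 3*(-2 + (3 + 2*C)) = C + 3*(1 + 2*C) = C + (3 + 6*C) = 3 + 7*C)
(E(141) + (85*74 + S)) - 27813 = ((3 + 7*141) + (85*74 + 6471)) - 27813 = ((3 + 987) + (6290 + 6471)) - 27813 = (990 + 12761) - 27813 = 13751 - 27813 = -14062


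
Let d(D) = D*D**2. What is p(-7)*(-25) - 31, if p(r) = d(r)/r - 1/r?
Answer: -8817/7 ≈ -1259.6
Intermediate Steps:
d(D) = D**3
p(r) = r**2 - 1/r (p(r) = r**3/r - 1/r = r**2 - 1/r)
p(-7)*(-25) - 31 = ((-1 + (-7)**3)/(-7))*(-25) - 31 = -(-1 - 343)/7*(-25) - 31 = -1/7*(-344)*(-25) - 31 = (344/7)*(-25) - 31 = -8600/7 - 31 = -8817/7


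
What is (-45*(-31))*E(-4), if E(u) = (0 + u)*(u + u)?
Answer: 44640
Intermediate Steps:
E(u) = 2*u**2 (E(u) = u*(2*u) = 2*u**2)
(-45*(-31))*E(-4) = (-45*(-31))*(2*(-4)**2) = 1395*(2*16) = 1395*32 = 44640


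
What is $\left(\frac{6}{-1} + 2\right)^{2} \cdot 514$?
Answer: $8224$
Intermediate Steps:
$\left(\frac{6}{-1} + 2\right)^{2} \cdot 514 = \left(6 \left(-1\right) + 2\right)^{2} \cdot 514 = \left(-6 + 2\right)^{2} \cdot 514 = \left(-4\right)^{2} \cdot 514 = 16 \cdot 514 = 8224$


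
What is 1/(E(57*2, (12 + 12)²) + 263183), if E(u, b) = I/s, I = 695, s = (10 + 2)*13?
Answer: 156/41057243 ≈ 3.7996e-6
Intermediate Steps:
s = 156 (s = 12*13 = 156)
E(u, b) = 695/156
1/(E(57*2, (12 + 12)²) + 263183) = 1/(695/156 + 263183) = 1/(41057243/156) = 156/41057243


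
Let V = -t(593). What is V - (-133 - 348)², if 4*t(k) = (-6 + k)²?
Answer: -1270013/4 ≈ -3.1750e+5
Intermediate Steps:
t(k) = (-6 + k)²/4
V = -344569/4 (V = -(-6 + 593)²/4 = -587²/4 = -344569/4 ≈ -86142.)
V - (-133 - 348)² = -344569/4 - (-133 - 348)² = -344569/4 - 1*(-481)² = -344569/4 - 1*231361 = -344569/4 - 231361 = -1270013/4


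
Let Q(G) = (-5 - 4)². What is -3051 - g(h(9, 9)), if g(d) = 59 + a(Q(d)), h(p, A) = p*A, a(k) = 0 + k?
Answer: -3191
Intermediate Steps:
Q(G) = 81 (Q(G) = (-9)² = 81)
a(k) = k
h(p, A) = A*p
g(d) = 140 (g(d) = 59 + 81 = 140)
-3051 - g(h(9, 9)) = -3051 - 1*140 = -3051 - 140 = -3191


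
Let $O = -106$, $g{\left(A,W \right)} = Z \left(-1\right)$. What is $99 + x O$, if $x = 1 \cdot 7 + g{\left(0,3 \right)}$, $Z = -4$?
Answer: $-1067$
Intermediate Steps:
$g{\left(A,W \right)} = 4$ ($g{\left(A,W \right)} = \left(-4\right) \left(-1\right) = 4$)
$x = 11$ ($x = 1 \cdot 7 + 4 = 7 + 4 = 11$)
$99 + x O = 99 + 11 \left(-106\right) = 99 - 1166 = -1067$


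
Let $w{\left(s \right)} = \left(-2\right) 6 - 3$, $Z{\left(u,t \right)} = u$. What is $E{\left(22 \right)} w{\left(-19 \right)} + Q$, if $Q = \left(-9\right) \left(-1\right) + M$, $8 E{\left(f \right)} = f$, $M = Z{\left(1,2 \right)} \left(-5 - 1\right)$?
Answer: $- \frac{153}{4} \approx -38.25$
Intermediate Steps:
$M = -6$ ($M = 1 \left(-5 - 1\right) = 1 \left(-6\right) = -6$)
$E{\left(f \right)} = \frac{f}{8}$
$Q = 3$ ($Q = \left(-9\right) \left(-1\right) - 6 = 9 - 6 = 3$)
$w{\left(s \right)} = -15$ ($w{\left(s \right)} = -12 - 3 = -15$)
$E{\left(22 \right)} w{\left(-19 \right)} + Q = \frac{1}{8} \cdot 22 \left(-15\right) + 3 = \frac{11}{4} \left(-15\right) + 3 = - \frac{165}{4} + 3 = - \frac{153}{4}$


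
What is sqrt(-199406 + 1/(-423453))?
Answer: I*sqrt(99047027841987)/22287 ≈ 446.55*I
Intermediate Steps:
sqrt(-199406 + 1/(-423453)) = sqrt(-199406 - 1/423453) = sqrt(-84439068919/423453) = I*sqrt(99047027841987)/22287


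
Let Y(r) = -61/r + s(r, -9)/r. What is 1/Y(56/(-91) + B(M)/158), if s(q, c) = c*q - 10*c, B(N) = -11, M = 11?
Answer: -1407/72229 ≈ -0.019480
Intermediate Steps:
s(q, c) = -10*c + c*q
Y(r) = -61/r + (90 - 9*r)/r (Y(r) = -61/r + (-9*(-10 + r))/r = -61/r + (90 - 9*r)/r)
1/Y(56/(-91) + B(M)/158) = 1/(-9 + 29/(56/(-91) - 11/158)) = 1/(-9 + 29/(56*(-1/91) - 11*1/158)) = 1/(-9 + 29/(-8/13 - 11/158)) = 1/(-9 + 29/(-1407/2054)) = 1/(-9 + 29*(-2054/1407)) = 1/(-9 - 59566/1407) = 1/(-72229/1407) = -1407/72229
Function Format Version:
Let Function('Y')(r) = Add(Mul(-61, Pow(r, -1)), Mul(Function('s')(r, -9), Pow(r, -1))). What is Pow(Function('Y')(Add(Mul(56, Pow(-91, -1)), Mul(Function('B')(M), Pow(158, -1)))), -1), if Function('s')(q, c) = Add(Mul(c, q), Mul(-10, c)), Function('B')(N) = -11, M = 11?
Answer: Rational(-1407, 72229) ≈ -0.019480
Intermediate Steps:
Function('s')(q, c) = Add(Mul(-10, c), Mul(c, q))
Function('Y')(r) = Add(Mul(-61, Pow(r, -1)), Mul(Pow(r, -1), Add(90, Mul(-9, r)))) (Function('Y')(r) = Add(Mul(-61, Pow(r, -1)), Mul(Mul(-9, Add(-10, r)), Pow(r, -1))) = Add(Mul(-61, Pow(r, -1)), Mul(Add(90, Mul(-9, r)), Pow(r, -1))) = Add(Mul(-61, Pow(r, -1)), Mul(Pow(r, -1), Add(90, Mul(-9, r)))))
Pow(Function('Y')(Add(Mul(56, Pow(-91, -1)), Mul(Function('B')(M), Pow(158, -1)))), -1) = Pow(Add(-9, Mul(29, Pow(Add(Mul(56, Pow(-91, -1)), Mul(-11, Pow(158, -1))), -1))), -1) = Pow(Add(-9, Mul(29, Pow(Add(Mul(56, Rational(-1, 91)), Mul(-11, Rational(1, 158))), -1))), -1) = Pow(Add(-9, Mul(29, Pow(Add(Rational(-8, 13), Rational(-11, 158)), -1))), -1) = Pow(Add(-9, Mul(29, Pow(Rational(-1407, 2054), -1))), -1) = Pow(Add(-9, Mul(29, Rational(-2054, 1407))), -1) = Pow(Add(-9, Rational(-59566, 1407)), -1) = Pow(Rational(-72229, 1407), -1) = Rational(-1407, 72229)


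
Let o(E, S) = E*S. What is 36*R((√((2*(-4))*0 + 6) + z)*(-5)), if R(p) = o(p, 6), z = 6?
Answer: -6480 - 1080*√6 ≈ -9125.5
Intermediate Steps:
R(p) = 6*p (R(p) = p*6 = 6*p)
36*R((√((2*(-4))*0 + 6) + z)*(-5)) = 36*(6*((√((2*(-4))*0 + 6) + 6)*(-5))) = 36*(6*((√(-8*0 + 6) + 6)*(-5))) = 36*(6*((√(0 + 6) + 6)*(-5))) = 36*(6*((√6 + 6)*(-5))) = 36*(6*((6 + √6)*(-5))) = 36*(6*(-30 - 5*√6)) = 36*(-180 - 30*√6) = -6480 - 1080*√6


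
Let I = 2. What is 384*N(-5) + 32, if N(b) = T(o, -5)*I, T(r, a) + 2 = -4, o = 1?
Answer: -4576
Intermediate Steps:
T(r, a) = -6 (T(r, a) = -2 - 4 = -6)
N(b) = -12 (N(b) = -6*2 = -12)
384*N(-5) + 32 = 384*(-12) + 32 = -4608 + 32 = -4576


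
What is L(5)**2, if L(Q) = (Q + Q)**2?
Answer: 10000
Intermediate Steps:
L(Q) = 4*Q**2 (L(Q) = (2*Q)**2 = 4*Q**2)
L(5)**2 = (4*5**2)**2 = (4*25)**2 = 100**2 = 10000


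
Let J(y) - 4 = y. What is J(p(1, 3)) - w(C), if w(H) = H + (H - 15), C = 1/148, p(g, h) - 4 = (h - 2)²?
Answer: 1775/74 ≈ 23.986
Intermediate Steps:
p(g, h) = 4 + (-2 + h)² (p(g, h) = 4 + (h - 2)² = 4 + (-2 + h)²)
J(y) = 4 + y
C = 1/148 ≈ 0.0067568
w(H) = -15 + 2*H (w(H) = H + (-15 + H) = -15 + 2*H)
J(p(1, 3)) - w(C) = (4 + (4 + (-2 + 3)²)) - (-15 + 2*(1/148)) = (4 + (4 + 1²)) - (-15 + 1/74) = (4 + (4 + 1)) - 1*(-1109/74) = (4 + 5) + 1109/74 = 9 + 1109/74 = 1775/74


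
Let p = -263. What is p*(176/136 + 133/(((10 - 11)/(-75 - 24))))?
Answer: -58875443/17 ≈ -3.4633e+6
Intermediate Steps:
p*(176/136 + 133/(((10 - 11)/(-75 - 24)))) = -263*(176/136 + 133/(((10 - 11)/(-75 - 24)))) = -263*(176*(1/136) + 133/((-1/(-99)))) = -263*(22/17 + 133/((-1*(-1/99)))) = -263*(22/17 + 133/(1/99)) = -263*(22/17 + 133*99) = -263*(22/17 + 13167) = -263*223861/17 = -58875443/17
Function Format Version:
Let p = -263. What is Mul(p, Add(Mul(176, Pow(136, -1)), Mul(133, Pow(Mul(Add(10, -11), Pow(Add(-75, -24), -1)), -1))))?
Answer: Rational(-58875443, 17) ≈ -3.4633e+6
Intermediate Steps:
Mul(p, Add(Mul(176, Pow(136, -1)), Mul(133, Pow(Mul(Add(10, -11), Pow(Add(-75, -24), -1)), -1)))) = Mul(-263, Add(Mul(176, Pow(136, -1)), Mul(133, Pow(Mul(Add(10, -11), Pow(Add(-75, -24), -1)), -1)))) = Mul(-263, Add(Mul(176, Rational(1, 136)), Mul(133, Pow(Mul(-1, Pow(-99, -1)), -1)))) = Mul(-263, Add(Rational(22, 17), Mul(133, Pow(Mul(-1, Rational(-1, 99)), -1)))) = Mul(-263, Add(Rational(22, 17), Mul(133, Pow(Rational(1, 99), -1)))) = Mul(-263, Add(Rational(22, 17), Mul(133, 99))) = Mul(-263, Add(Rational(22, 17), 13167)) = Mul(-263, Rational(223861, 17)) = Rational(-58875443, 17)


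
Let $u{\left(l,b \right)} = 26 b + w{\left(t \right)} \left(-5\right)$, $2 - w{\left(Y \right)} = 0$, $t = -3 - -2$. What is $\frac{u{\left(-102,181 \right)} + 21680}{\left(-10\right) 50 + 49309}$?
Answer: $\frac{26376}{48809} \approx 0.54039$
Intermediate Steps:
$t = -1$ ($t = -3 + 2 = -1$)
$w{\left(Y \right)} = 2$ ($w{\left(Y \right)} = 2 - 0 = 2 + 0 = 2$)
$u{\left(l,b \right)} = -10 + 26 b$ ($u{\left(l,b \right)} = 26 b + 2 \left(-5\right) = 26 b - 10 = -10 + 26 b$)
$\frac{u{\left(-102,181 \right)} + 21680}{\left(-10\right) 50 + 49309} = \frac{\left(-10 + 26 \cdot 181\right) + 21680}{\left(-10\right) 50 + 49309} = \frac{\left(-10 + 4706\right) + 21680}{-500 + 49309} = \frac{4696 + 21680}{48809} = 26376 \cdot \frac{1}{48809} = \frac{26376}{48809}$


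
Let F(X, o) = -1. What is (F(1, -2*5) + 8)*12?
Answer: 84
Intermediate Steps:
(F(1, -2*5) + 8)*12 = (-1 + 8)*12 = 7*12 = 84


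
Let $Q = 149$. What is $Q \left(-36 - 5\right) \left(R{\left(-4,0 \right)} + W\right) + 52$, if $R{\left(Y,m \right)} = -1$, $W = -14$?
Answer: $91687$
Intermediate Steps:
$Q \left(-36 - 5\right) \left(R{\left(-4,0 \right)} + W\right) + 52 = 149 \left(-36 - 5\right) \left(-1 - 14\right) + 52 = 149 \left(\left(-41\right) \left(-15\right)\right) + 52 = 149 \cdot 615 + 52 = 91635 + 52 = 91687$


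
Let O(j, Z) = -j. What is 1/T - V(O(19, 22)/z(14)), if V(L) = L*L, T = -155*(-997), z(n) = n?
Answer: -55786939/30288860 ≈ -1.8418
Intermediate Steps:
T = 154535
V(L) = L²
1/T - V(O(19, 22)/z(14)) = 1/154535 - (-1*19/14)² = 1/154535 - (-19*1/14)² = 1/154535 - (-19/14)² = 1/154535 - 1*361/196 = 1/154535 - 361/196 = -55786939/30288860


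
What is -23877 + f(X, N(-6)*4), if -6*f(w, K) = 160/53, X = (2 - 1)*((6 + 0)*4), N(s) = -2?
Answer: -3796523/159 ≈ -23878.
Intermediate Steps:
X = 24 (X = 1*(6*4) = 1*24 = 24)
f(w, K) = -80/159 (f(w, K) = -80/(3*53) = -1/6*160/53 = -80/159)
-23877 + f(X, N(-6)*4) = -23877 - 80/159 = -3796523/159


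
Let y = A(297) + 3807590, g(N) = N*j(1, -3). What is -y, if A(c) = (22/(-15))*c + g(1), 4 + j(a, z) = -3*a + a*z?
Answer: -19035722/5 ≈ -3.8071e+6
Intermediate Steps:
j(a, z) = -4 - 3*a + a*z (j(a, z) = -4 + (-3*a + a*z) = -4 - 3*a + a*z)
g(N) = -10*N (g(N) = N*(-4 - 3*1 + 1*(-3)) = N*(-4 - 3 - 3) = N*(-10) = -10*N)
A(c) = -10 - 22*c/15 (A(c) = (22/(-15))*c - 10*1 = (22*(-1/15))*c - 10 = -22*c/15 - 10 = -10 - 22*c/15)
y = 19035722/5 (y = (-10 - 22/15*297) + 3807590 = (-10 - 2178/5) + 3807590 = -2228/5 + 3807590 = 19035722/5 ≈ 3.8071e+6)
-y = -1*19035722/5 = -19035722/5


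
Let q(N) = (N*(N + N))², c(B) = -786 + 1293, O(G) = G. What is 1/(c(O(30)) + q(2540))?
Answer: 1/166492570240507 ≈ 6.0063e-15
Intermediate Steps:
c(B) = 507
q(N) = 4*N⁴ (q(N) = (N*(2*N))² = (2*N²)² = 4*N⁴)
1/(c(O(30)) + q(2540)) = 1/(507 + 4*2540⁴) = 1/(507 + 4*41623142560000) = 1/(507 + 166492570240000) = 1/166492570240507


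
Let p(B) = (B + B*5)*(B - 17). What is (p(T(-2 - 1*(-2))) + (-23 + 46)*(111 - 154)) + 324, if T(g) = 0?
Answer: -665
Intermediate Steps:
p(B) = 6*B*(-17 + B) (p(B) = (B + 5*B)*(-17 + B) = (6*B)*(-17 + B) = 6*B*(-17 + B))
(p(T(-2 - 1*(-2))) + (-23 + 46)*(111 - 154)) + 324 = (6*0*(-17 + 0) + (-23 + 46)*(111 - 154)) + 324 = (6*0*(-17) + 23*(-43)) + 324 = (0 - 989) + 324 = -989 + 324 = -665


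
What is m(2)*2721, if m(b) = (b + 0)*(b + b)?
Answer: 21768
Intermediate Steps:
m(b) = 2*b² (m(b) = b*(2*b) = 2*b²)
m(2)*2721 = (2*2²)*2721 = (2*4)*2721 = 8*2721 = 21768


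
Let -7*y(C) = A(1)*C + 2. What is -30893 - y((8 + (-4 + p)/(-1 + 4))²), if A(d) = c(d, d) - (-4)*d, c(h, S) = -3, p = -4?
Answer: -1945985/63 ≈ -30889.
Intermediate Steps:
A(d) = -3 + 4*d (A(d) = -3 - (-4)*d = -3 + 4*d)
y(C) = -2/7 - C/7 (y(C) = -((-3 + 4*1)*C + 2)/7 = -((-3 + 4)*C + 2)/7 = -(1*C + 2)/7 = -(C + 2)/7 = -(2 + C)/7 = -2/7 - C/7)
-30893 - y((8 + (-4 + p)/(-1 + 4))²) = -30893 - (-2/7 - (8 + (-4 - 4)/(-1 + 4))²/7) = -30893 - (-2/7 - (8 - 8/3)²/7) = -30893 - (-2/7 - (16/3)²/7) = -30893 - (-2/7 - ⅐*256/9) = -30893 - (-2/7 - 256/63) = -30893 - 1*(-274/63) = -30893 + 274/63 = -1945985/63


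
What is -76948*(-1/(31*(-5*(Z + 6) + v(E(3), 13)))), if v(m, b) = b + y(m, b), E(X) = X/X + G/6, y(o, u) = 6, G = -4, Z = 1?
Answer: -19237/124 ≈ -155.14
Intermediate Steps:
E(X) = ⅓ (E(X) = X/X - 4/6 = 1 - 4*⅙ = 1 - ⅔ = ⅓)
v(m, b) = 6 + b (v(m, b) = b + 6 = 6 + b)
-76948*(-1/(31*(-5*(Z + 6) + v(E(3), 13)))) = -76948*(-1/(31*(-5*(1 + 6) + (6 + 13)))) = -76948*(-1/(31*(-5*7 + 19))) = -76948*(-1/(31*(-35 + 19))) = -76948/((-16*(-31))) = -76948/496 = -76948*1/496 = -19237/124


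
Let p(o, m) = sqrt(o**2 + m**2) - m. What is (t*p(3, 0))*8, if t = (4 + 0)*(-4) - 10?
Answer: -624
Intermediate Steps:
p(o, m) = sqrt(m**2 + o**2) - m
t = -26 (t = 4*(-4) - 10 = -16 - 10 = -26)
(t*p(3, 0))*8 = -26*(sqrt(0**2 + 3**2) - 1*0)*8 = -26*(sqrt(0 + 9) + 0)*8 = -26*(sqrt(9) + 0)*8 = -26*(3 + 0)*8 = -26*3*8 = -78*8 = -624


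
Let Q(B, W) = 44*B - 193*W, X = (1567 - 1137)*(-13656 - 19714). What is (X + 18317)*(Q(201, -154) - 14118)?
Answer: -350358982784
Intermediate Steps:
X = -14349100 (X = 430*(-33370) = -14349100)
Q(B, W) = -193*W + 44*B
(X + 18317)*(Q(201, -154) - 14118) = (-14349100 + 18317)*((-193*(-154) + 44*201) - 14118) = -14330783*((29722 + 8844) - 14118) = -14330783*(38566 - 14118) = -14330783*24448 = -350358982784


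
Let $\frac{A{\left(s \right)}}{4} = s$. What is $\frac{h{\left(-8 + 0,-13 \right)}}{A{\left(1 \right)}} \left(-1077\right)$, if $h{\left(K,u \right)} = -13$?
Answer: $\frac{14001}{4} \approx 3500.3$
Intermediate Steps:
$A{\left(s \right)} = 4 s$
$\frac{h{\left(-8 + 0,-13 \right)}}{A{\left(1 \right)}} \left(-1077\right) = - \frac{13}{4 \cdot 1} \left(-1077\right) = - \frac{13}{4} \left(-1077\right) = \left(-13\right) \frac{1}{4} \left(-1077\right) = \left(- \frac{13}{4}\right) \left(-1077\right) = \frac{14001}{4}$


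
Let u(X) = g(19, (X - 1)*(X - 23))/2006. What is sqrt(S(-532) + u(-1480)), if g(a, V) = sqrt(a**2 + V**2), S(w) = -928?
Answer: sqrt(-3734305408 + 2006*sqrt(4954822239610))/2006 ≈ 13.477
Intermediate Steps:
g(a, V) = sqrt(V**2 + a**2)
u(X) = sqrt(361 + (-1 + X)**2*(-23 + X)**2)/2006 (u(X) = sqrt(((X - 1)*(X - 23))**2 + 19**2)/2006 = sqrt(((-1 + X)*(-23 + X))**2 + 361)*(1/2006) = sqrt((-1 + X)**2*(-23 + X)**2 + 361)*(1/2006) = sqrt(361 + (-1 + X)**2*(-23 + X)**2)*(1/2006) = sqrt(361 + (-1 + X)**2*(-23 + X)**2)/2006)
sqrt(S(-532) + u(-1480)) = sqrt(-928 + sqrt(361 + (23 + (-1480)**2 - 24*(-1480))**2)/2006) = sqrt(-928 + sqrt(361 + (23 + 2190400 + 35520)**2)/2006) = sqrt(-928 + sqrt(361 + 2225943**2)/2006) = sqrt(-928 + sqrt(361 + 4954822239249)/2006) = sqrt(-928 + sqrt(4954822239610)/2006)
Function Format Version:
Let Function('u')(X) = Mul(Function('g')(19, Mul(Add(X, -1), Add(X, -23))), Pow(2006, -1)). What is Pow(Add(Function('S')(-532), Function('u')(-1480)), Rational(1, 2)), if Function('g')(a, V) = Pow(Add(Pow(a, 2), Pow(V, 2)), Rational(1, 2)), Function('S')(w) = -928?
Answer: Mul(Rational(1, 2006), Pow(Add(-3734305408, Mul(2006, Pow(4954822239610, Rational(1, 2)))), Rational(1, 2))) ≈ 13.477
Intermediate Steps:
Function('g')(a, V) = Pow(Add(Pow(V, 2), Pow(a, 2)), Rational(1, 2))
Function('u')(X) = Mul(Rational(1, 2006), Pow(Add(361, Mul(Pow(Add(-1, X), 2), Pow(Add(-23, X), 2))), Rational(1, 2))) (Function('u')(X) = Mul(Pow(Add(Pow(Mul(Add(X, -1), Add(X, -23)), 2), Pow(19, 2)), Rational(1, 2)), Pow(2006, -1)) = Mul(Pow(Add(Pow(Mul(Add(-1, X), Add(-23, X)), 2), 361), Rational(1, 2)), Rational(1, 2006)) = Mul(Pow(Add(Mul(Pow(Add(-1, X), 2), Pow(Add(-23, X), 2)), 361), Rational(1, 2)), Rational(1, 2006)) = Mul(Pow(Add(361, Mul(Pow(Add(-1, X), 2), Pow(Add(-23, X), 2))), Rational(1, 2)), Rational(1, 2006)) = Mul(Rational(1, 2006), Pow(Add(361, Mul(Pow(Add(-1, X), 2), Pow(Add(-23, X), 2))), Rational(1, 2))))
Pow(Add(Function('S')(-532), Function('u')(-1480)), Rational(1, 2)) = Pow(Add(-928, Mul(Rational(1, 2006), Pow(Add(361, Pow(Add(23, Pow(-1480, 2), Mul(-24, -1480)), 2)), Rational(1, 2)))), Rational(1, 2)) = Pow(Add(-928, Mul(Rational(1, 2006), Pow(Add(361, Pow(Add(23, 2190400, 35520), 2)), Rational(1, 2)))), Rational(1, 2)) = Pow(Add(-928, Mul(Rational(1, 2006), Pow(Add(361, Pow(2225943, 2)), Rational(1, 2)))), Rational(1, 2)) = Pow(Add(-928, Mul(Rational(1, 2006), Pow(Add(361, 4954822239249), Rational(1, 2)))), Rational(1, 2)) = Pow(Add(-928, Mul(Rational(1, 2006), Pow(4954822239610, Rational(1, 2)))), Rational(1, 2))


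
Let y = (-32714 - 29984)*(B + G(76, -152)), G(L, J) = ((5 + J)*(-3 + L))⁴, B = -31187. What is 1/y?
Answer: -1/831408512898188727532 ≈ -1.2028e-21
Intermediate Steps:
G(L, J) = (-3 + L)⁴*(5 + J)⁴ (G(L, J) = ((-3 + L)*(5 + J))⁴ = (-3 + L)⁴*(5 + J)⁴)
y = -831408512898188727532 (y = (-32714 - 29984)*(-31187 + (-3 + 76)⁴*(5 - 152)⁴) = -62698*(-31187 + 73⁴*(-147)⁴) = -62698*(-31187 + 28398241*466948881) = -62698*(-31187 + 13260526857318321) = -62698*13260526857287134 = -831408512898188727532)
1/y = 1/(-831408512898188727532) = -1/831408512898188727532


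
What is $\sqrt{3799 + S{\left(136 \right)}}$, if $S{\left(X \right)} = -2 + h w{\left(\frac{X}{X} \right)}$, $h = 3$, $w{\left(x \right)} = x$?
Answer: $10 \sqrt{38} \approx 61.644$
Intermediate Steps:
$S{\left(X \right)} = 1$ ($S{\left(X \right)} = -2 + 3 \frac{X}{X} = -2 + 3 \cdot 1 = -2 + 3 = 1$)
$\sqrt{3799 + S{\left(136 \right)}} = \sqrt{3799 + 1} = \sqrt{3800} = 10 \sqrt{38}$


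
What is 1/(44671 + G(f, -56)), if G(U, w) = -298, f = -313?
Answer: 1/44373 ≈ 2.2536e-5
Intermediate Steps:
1/(44671 + G(f, -56)) = 1/(44671 - 298) = 1/44373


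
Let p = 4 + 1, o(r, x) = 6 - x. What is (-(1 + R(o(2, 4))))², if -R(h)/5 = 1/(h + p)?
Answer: 4/49 ≈ 0.081633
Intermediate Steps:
p = 5
R(h) = -5/(5 + h) (R(h) = -5/(h + 5) = -5/(5 + h))
(-(1 + R(o(2, 4))))² = (-(1 - 5/(5 + (6 - 1*4))))² = (-(1 - 5/(5 + (6 - 4))))² = (-(1 - 5/(5 + 2)))² = (-(1 - 5/7))² = (-1*2/7)² = (-2/7)² = 4/49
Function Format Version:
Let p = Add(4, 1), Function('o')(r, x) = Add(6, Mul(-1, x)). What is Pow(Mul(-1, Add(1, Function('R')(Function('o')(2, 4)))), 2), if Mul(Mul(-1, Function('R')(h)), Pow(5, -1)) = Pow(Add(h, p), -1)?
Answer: Rational(4, 49) ≈ 0.081633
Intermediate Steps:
p = 5
Function('R')(h) = Mul(-5, Pow(Add(5, h), -1)) (Function('R')(h) = Mul(-5, Pow(Add(h, 5), -1)) = Mul(-5, Pow(Add(5, h), -1)))
Pow(Mul(-1, Add(1, Function('R')(Function('o')(2, 4)))), 2) = Pow(Mul(-1, Add(1, Mul(-5, Pow(Add(5, Add(6, Mul(-1, 4))), -1)))), 2) = Pow(Mul(-1, Add(1, Mul(-5, Pow(Add(5, Add(6, -4)), -1)))), 2) = Pow(Mul(-1, Add(1, Mul(-5, Pow(Add(5, 2), -1)))), 2) = Pow(Mul(-1, Add(1, Mul(-5, Pow(7, -1)))), 2) = Pow(Mul(-1, Add(1, Mul(-5, Rational(1, 7)))), 2) = Pow(Mul(-1, Add(1, Rational(-5, 7))), 2) = Pow(Mul(-1, Rational(2, 7)), 2) = Pow(Rational(-2, 7), 2) = Rational(4, 49)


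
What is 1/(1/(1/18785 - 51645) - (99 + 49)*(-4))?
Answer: 970151324/574329565023 ≈ 0.0016892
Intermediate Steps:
1/(1/(1/18785 - 51645) - (99 + 49)*(-4)) = 1/(1/(1/18785 - 51645) - 148*(-4)) = 1/(1/(-970151324/18785) - 1*(-592)) = 1/(-18785/970151324 + 592) = 1/(574329565023/970151324) = 970151324/574329565023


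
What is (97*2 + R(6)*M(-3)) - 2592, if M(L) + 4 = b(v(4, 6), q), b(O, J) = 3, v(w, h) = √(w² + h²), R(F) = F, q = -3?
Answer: -2404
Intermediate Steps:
v(w, h) = √(h² + w²)
M(L) = -1 (M(L) = -4 + 3 = -1)
(97*2 + R(6)*M(-3)) - 2592 = (97*2 + 6*(-1)) - 2592 = (194 - 6) - 2592 = 188 - 2592 = -2404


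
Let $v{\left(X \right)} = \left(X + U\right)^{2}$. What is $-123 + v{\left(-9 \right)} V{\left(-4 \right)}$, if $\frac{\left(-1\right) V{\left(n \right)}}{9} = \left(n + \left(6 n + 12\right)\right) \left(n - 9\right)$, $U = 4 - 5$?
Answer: $-187323$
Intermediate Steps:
$U = -1$
$V{\left(n \right)} = - 9 \left(-9 + n\right) \left(12 + 7 n\right)$ ($V{\left(n \right)} = - 9 \left(n + \left(6 n + 12\right)\right) \left(n - 9\right) = - 9 \left(n + \left(12 + 6 n\right)\right) \left(-9 + n\right) = - 9 \left(12 + 7 n\right) \left(-9 + n\right) = - 9 \left(-9 + n\right) \left(12 + 7 n\right)$)
$v{\left(X \right)} = \left(-1 + X\right)^{2}$ ($v{\left(X \right)} = \left(X - 1\right)^{2} = \left(-1 + X\right)^{2}$)
$-123 + v{\left(-9 \right)} V{\left(-4 \right)} = -123 + \left(-1 - 9\right)^{2} \left(972 - 63 \left(-4\right)^{2} + 459 \left(-4\right)\right) = -123 + \left(-10\right)^{2} \left(972 - 1008 - 1836\right) = -123 + 100 \left(972 - 1008 - 1836\right) = -123 + 100 \left(-1872\right) = -123 - 187200 = -187323$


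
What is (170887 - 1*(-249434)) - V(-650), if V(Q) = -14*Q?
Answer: 411221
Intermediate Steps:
(170887 - 1*(-249434)) - V(-650) = (170887 - 1*(-249434)) - (-14)*(-650) = (170887 + 249434) - 1*9100 = 420321 - 9100 = 411221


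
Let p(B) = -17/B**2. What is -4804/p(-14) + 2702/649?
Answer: 611133950/11033 ≈ 55391.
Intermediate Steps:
p(B) = -17/B**2
-4804/p(-14) + 2702/649 = -4804/((-17/(-14)**2)) + 2702/649 = -4804/((-17*1/196)) + 2702*(1/649) = -4804/(-17/196) + 2702/649 = -4804*(-196/17) + 2702/649 = 941584/17 + 2702/649 = 611133950/11033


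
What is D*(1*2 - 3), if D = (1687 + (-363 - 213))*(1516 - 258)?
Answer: -1397638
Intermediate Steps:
D = 1397638 (D = (1687 - 576)*1258 = 1111*1258 = 1397638)
D*(1*2 - 3) = 1397638*(1*2 - 3) = 1397638*(2 - 3) = 1397638*(-1) = -1397638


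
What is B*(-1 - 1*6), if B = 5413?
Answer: -37891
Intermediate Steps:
B*(-1 - 1*6) = 5413*(-1 - 1*6) = 5413*(-1 - 6) = 5413*(-7) = -37891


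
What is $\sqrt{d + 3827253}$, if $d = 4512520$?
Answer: $\sqrt{8339773} \approx 2887.9$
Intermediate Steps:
$\sqrt{d + 3827253} = \sqrt{4512520 + 3827253} = \sqrt{8339773}$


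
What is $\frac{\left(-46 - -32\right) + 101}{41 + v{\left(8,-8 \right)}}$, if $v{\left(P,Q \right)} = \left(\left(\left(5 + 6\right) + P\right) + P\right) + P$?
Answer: $\frac{87}{76} \approx 1.1447$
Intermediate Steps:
$v{\left(P,Q \right)} = 11 + 3 P$ ($v{\left(P,Q \right)} = \left(\left(11 + P\right) + P\right) + P = \left(11 + 2 P\right) + P = 11 + 3 P$)
$\frac{\left(-46 - -32\right) + 101}{41 + v{\left(8,-8 \right)}} = \frac{\left(-46 - -32\right) + 101}{41 + \left(11 + 3 \cdot 8\right)} = \frac{\left(-46 + 32\right) + 101}{41 + \left(11 + 24\right)} = \frac{-14 + 101}{41 + 35} = \frac{1}{76} \cdot 87 = \frac{87}{76}$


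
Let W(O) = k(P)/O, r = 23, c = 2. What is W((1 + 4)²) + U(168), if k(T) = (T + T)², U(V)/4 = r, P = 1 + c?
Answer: 2336/25 ≈ 93.440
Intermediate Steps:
P = 3 (P = 1 + 2 = 3)
U(V) = 92 (U(V) = 4*23 = 92)
k(T) = 4*T² (k(T) = (2*T)² = 4*T²)
W(O) = 36/O (W(O) = (4*3²)/O = (4*9)/O = 36/O)
W((1 + 4)²) + U(168) = 36/((1 + 4)²) + 92 = 36/(5²) + 92 = 36/25 + 92 = 2336/25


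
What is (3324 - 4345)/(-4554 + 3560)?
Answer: 1021/994 ≈ 1.0272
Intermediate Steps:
(3324 - 4345)/(-4554 + 3560) = -1021/(-994) = -1021*(-1/994) = 1021/994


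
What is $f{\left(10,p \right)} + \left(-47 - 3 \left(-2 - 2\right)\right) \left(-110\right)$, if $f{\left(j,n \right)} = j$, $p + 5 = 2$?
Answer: $3860$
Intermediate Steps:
$p = -3$ ($p = -5 + 2 = -3$)
$f{\left(10,p \right)} + \left(-47 - 3 \left(-2 - 2\right)\right) \left(-110\right) = 10 + \left(-47 - 3 \left(-2 - 2\right)\right) \left(-110\right) = 10 + \left(-47 - 3 \left(-4\right)\right) \left(-110\right) = 10 + \left(-47 - -12\right) \left(-110\right) = 10 + \left(-47 + 12\right) \left(-110\right) = 10 - -3850 = 10 + 3850 = 3860$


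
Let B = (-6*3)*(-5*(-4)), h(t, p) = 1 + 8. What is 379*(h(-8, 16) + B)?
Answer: -133029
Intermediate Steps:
h(t, p) = 9
B = -360 (B = -18*20 = -360)
379*(h(-8, 16) + B) = 379*(9 - 360) = 379*(-351) = -133029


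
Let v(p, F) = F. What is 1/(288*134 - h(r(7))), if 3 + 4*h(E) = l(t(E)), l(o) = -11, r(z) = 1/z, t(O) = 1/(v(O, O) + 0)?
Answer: 2/77191 ≈ 2.5910e-5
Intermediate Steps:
t(O) = 1/O (t(O) = 1/(O + 0) = 1/O)
h(E) = -7/2 (h(E) = -¾ + (¼)*(-11) = -¾ - 11/4 = -7/2)
1/(288*134 - h(r(7))) = 1/(288*134 - 1*(-7/2)) = 1/(38592 + 7/2) = 1/(77191/2) = 2/77191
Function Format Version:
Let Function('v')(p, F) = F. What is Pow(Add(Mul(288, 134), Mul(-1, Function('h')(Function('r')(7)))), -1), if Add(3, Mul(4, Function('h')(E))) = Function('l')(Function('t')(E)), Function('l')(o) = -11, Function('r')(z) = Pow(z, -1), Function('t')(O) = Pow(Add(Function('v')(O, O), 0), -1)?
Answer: Rational(2, 77191) ≈ 2.5910e-5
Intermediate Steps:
Function('t')(O) = Pow(O, -1) (Function('t')(O) = Pow(Add(O, 0), -1) = Pow(O, -1))
Function('h')(E) = Rational(-7, 2) (Function('h')(E) = Add(Rational(-3, 4), Mul(Rational(1, 4), -11)) = Add(Rational(-3, 4), Rational(-11, 4)) = Rational(-7, 2))
Pow(Add(Mul(288, 134), Mul(-1, Function('h')(Function('r')(7)))), -1) = Pow(Add(Mul(288, 134), Mul(-1, Rational(-7, 2))), -1) = Pow(Add(38592, Rational(7, 2)), -1) = Pow(Rational(77191, 2), -1) = Rational(2, 77191)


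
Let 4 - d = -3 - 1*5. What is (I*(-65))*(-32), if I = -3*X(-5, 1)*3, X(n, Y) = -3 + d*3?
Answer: -617760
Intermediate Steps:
d = 12 (d = 4 - (-3 - 1*5) = 4 - (-3 - 5) = 4 - 1*(-8) = 4 + 8 = 12)
X(n, Y) = 33 (X(n, Y) = -3 + 12*3 = -3 + 36 = 33)
I = -297 (I = -3*33*3 = -99*3 = -297)
(I*(-65))*(-32) = -297*(-65)*(-32) = 19305*(-32) = -617760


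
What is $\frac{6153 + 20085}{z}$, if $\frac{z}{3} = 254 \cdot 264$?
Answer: $\frac{4373}{33528} \approx 0.13043$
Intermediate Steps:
$z = 201168$ ($z = 3 \cdot 254 \cdot 264 = 3 \cdot 67056 = 201168$)
$\frac{6153 + 20085}{z} = \frac{6153 + 20085}{201168} = 26238 \cdot \frac{1}{201168} = \frac{4373}{33528}$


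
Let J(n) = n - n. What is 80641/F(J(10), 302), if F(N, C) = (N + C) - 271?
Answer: 80641/31 ≈ 2601.3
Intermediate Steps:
J(n) = 0
F(N, C) = -271 + C + N (F(N, C) = (C + N) - 271 = -271 + C + N)
80641/F(J(10), 302) = 80641/(-271 + 302 + 0) = 80641/31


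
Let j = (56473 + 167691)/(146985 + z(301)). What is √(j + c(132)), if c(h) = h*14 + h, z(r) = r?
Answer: √10746371123746/73643 ≈ 44.514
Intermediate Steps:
j = 112082/73643 (j = (56473 + 167691)/(146985 + 301) = 224164/147286 = 224164*(1/147286) = 112082/73643 ≈ 1.5220)
c(h) = 15*h (c(h) = 14*h + h = 15*h)
√(j + c(132)) = √(112082/73643 + 15*132) = √(112082/73643 + 1980) = √(145925222/73643) = √10746371123746/73643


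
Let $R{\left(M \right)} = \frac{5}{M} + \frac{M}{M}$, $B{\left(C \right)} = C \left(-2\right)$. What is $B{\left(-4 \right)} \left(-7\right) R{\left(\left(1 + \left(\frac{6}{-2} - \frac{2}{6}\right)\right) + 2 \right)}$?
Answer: $784$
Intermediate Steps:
$B{\left(C \right)} = - 2 C$
$R{\left(M \right)} = 1 + \frac{5}{M}$ ($R{\left(M \right)} = \frac{5}{M} + 1 = 1 + \frac{5}{M}$)
$B{\left(-4 \right)} \left(-7\right) R{\left(\left(1 + \left(\frac{6}{-2} - \frac{2}{6}\right)\right) + 2 \right)} = \left(-2\right) \left(-4\right) \left(-7\right) \frac{5 + \left(\left(1 + \left(\frac{6}{-2} - \frac{2}{6}\right)\right) + 2\right)}{\left(1 + \left(\frac{6}{-2} - \frac{2}{6}\right)\right) + 2} = 8 \left(-7\right) \frac{5 + \left(\left(1 + \left(6 \left(- \frac{1}{2}\right) - \frac{1}{3}\right)\right) + 2\right)}{\left(1 + \left(6 \left(- \frac{1}{2}\right) - \frac{1}{3}\right)\right) + 2} = - 56 \frac{5 + \left(\left(1 - \frac{10}{3}\right) + 2\right)}{\left(1 - \frac{10}{3}\right) + 2} = - 56 \frac{5 + \left(- \frac{7}{3} + 2\right)}{- \frac{7}{3} + 2} = - 56 \frac{5 - \frac{1}{3}}{- \frac{1}{3}} = - 56 \left(\left(-3\right) \frac{14}{3}\right) = \left(-56\right) \left(-14\right) = 784$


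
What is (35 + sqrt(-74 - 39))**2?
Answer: (35 + I*sqrt(113))**2 ≈ 1112.0 + 744.11*I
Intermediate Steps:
(35 + sqrt(-74 - 39))**2 = (35 + sqrt(-113))**2 = (35 + I*sqrt(113))**2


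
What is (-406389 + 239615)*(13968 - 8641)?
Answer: -888405098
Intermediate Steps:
(-406389 + 239615)*(13968 - 8641) = -166774*5327 = -888405098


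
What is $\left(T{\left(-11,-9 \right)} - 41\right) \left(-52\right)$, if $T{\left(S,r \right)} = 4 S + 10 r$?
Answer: $9100$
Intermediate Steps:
$\left(T{\left(-11,-9 \right)} - 41\right) \left(-52\right) = \left(\left(4 \left(-11\right) + 10 \left(-9\right)\right) - 41\right) \left(-52\right) = \left(\left(-44 - 90\right) - 41\right) \left(-52\right) = \left(-134 - 41\right) \left(-52\right) = \left(-175\right) \left(-52\right) = 9100$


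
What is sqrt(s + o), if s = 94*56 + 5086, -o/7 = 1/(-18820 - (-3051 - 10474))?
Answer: sqrt(290183245815)/5295 ≈ 101.73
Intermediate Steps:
o = 7/5295 (o = -7/(-18820 - (-3051 - 10474)) = -7/(-18820 - 1*(-13525)) = -7/(-18820 + 13525) = -7/(-5295) = -7*(-1/5295) = 7/5295 ≈ 0.0013220)
s = 10350 (s = 5264 + 5086 = 10350)
sqrt(s + o) = sqrt(10350 + 7/5295) = sqrt(54803257/5295) = sqrt(290183245815)/5295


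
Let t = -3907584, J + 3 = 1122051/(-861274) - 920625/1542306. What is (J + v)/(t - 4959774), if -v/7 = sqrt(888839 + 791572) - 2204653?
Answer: -854159133620379064/490789074062810673 + 7*sqrt(1680411)/8867358 ≈ -1.7394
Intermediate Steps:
J = -542375044949/110695671487 (J = -3 + (1122051/(-861274) - 920625/1542306) = -3 + (1122051*(-1/861274) - 920625*1/1542306) = -3 + (-1122051/861274 - 306875/514102) = -3 - 210288030488/110695671487 = -542375044949/110695671487 ≈ -4.8997)
v = 15432571 - 7*sqrt(1680411) (v = -7*(sqrt(888839 + 791572) - 2204653) = -7*(sqrt(1680411) - 2204653) = -7*(-2204653 + sqrt(1680411)) = 15432571 - 7*sqrt(1680411) ≈ 1.5424e+7)
(J + v)/(t - 4959774) = (-542375044949/110695671487 + (15432571 - 7*sqrt(1680411)))/(-3907584 - 4959774) = (1708318267240758128/110695671487 - 7*sqrt(1680411))/(-8867358) = (1708318267240758128/110695671487 - 7*sqrt(1680411))*(-1/8867358) = -854159133620379064/490789074062810673 + 7*sqrt(1680411)/8867358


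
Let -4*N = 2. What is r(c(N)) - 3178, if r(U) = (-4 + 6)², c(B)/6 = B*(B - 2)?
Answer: -3174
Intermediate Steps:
N = -½ (N = -¼*2 = -½ ≈ -0.50000)
c(B) = 6*B*(-2 + B) (c(B) = 6*(B*(B - 2)) = 6*(B*(-2 + B)) = 6*B*(-2 + B))
r(U) = 4 (r(U) = 2² = 4)
r(c(N)) - 3178 = 4 - 3178 = -3174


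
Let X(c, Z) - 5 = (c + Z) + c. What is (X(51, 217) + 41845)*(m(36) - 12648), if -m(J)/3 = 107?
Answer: -546889761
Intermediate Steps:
m(J) = -321 (m(J) = -3*107 = -321)
X(c, Z) = 5 + Z + 2*c (X(c, Z) = 5 + ((c + Z) + c) = 5 + ((Z + c) + c) = 5 + (Z + 2*c) = 5 + Z + 2*c)
(X(51, 217) + 41845)*(m(36) - 12648) = ((5 + 217 + 2*51) + 41845)*(-321 - 12648) = ((5 + 217 + 102) + 41845)*(-12969) = (324 + 41845)*(-12969) = 42169*(-12969) = -546889761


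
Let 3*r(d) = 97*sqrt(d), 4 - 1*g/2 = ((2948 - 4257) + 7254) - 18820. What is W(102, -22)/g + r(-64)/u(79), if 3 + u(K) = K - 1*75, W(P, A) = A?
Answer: -11/12879 + 776*I/3 ≈ -0.0008541 + 258.67*I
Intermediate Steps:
u(K) = -78 + K (u(K) = -3 + (K - 1*75) = -3 + (K - 75) = -3 + (-75 + K) = -78 + K)
g = 25758 (g = 8 - 2*(((2948 - 4257) + 7254) - 18820) = 8 - 2*((-1309 + 7254) - 18820) = 8 - 2*(5945 - 18820) = 8 - 2*(-12875) = 8 + 25750 = 25758)
r(d) = 97*sqrt(d)/3 (r(d) = (97*sqrt(d))/3 = 97*sqrt(d)/3)
W(102, -22)/g + r(-64)/u(79) = -22/25758 + (97*sqrt(-64)/3)/(-78 + 79) = -22*1/25758 + (97*(8*I)/3)/1 = -11/12879 + (776*I/3)*1 = -11/12879 + 776*I/3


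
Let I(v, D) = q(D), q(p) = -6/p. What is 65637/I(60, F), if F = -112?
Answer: 1225224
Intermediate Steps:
I(v, D) = -6/D
65637/I(60, F) = 65637/((-6/(-112))) = 65637/((-6*(-1/112))) = 65637/(3/56) = 65637*(56/3) = 1225224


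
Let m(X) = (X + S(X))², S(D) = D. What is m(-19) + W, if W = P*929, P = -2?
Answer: -414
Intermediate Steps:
W = -1858 (W = -2*929 = -1858)
m(X) = 4*X² (m(X) = (X + X)² = (2*X)² = 4*X²)
m(-19) + W = 4*(-19)² - 1858 = 4*361 - 1858 = 1444 - 1858 = -414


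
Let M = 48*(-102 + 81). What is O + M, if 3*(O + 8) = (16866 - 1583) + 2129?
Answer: 4788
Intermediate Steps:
M = -1008 (M = 48*(-21) = -1008)
O = 5796 (O = -8 + ((16866 - 1583) + 2129)/3 = -8 + (15283 + 2129)/3 = -8 + (⅓)*17412 = -8 + 5804 = 5796)
O + M = 5796 - 1008 = 4788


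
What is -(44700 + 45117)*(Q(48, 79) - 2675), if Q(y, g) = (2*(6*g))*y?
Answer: -3846772293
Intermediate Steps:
Q(y, g) = 12*g*y (Q(y, g) = (12*g)*y = 12*g*y)
-(44700 + 45117)*(Q(48, 79) - 2675) = -(44700 + 45117)*(12*79*48 - 2675) = -89817*(45504 - 2675) = -89817*42829 = -1*3846772293 = -3846772293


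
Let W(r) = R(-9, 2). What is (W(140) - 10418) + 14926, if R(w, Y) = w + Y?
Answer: 4501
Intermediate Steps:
R(w, Y) = Y + w
W(r) = -7 (W(r) = 2 - 9 = -7)
(W(140) - 10418) + 14926 = (-7 - 10418) + 14926 = -10425 + 14926 = 4501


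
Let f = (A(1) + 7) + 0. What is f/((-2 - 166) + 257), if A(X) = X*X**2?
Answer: 8/89 ≈ 0.089888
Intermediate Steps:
A(X) = X**3
f = 8 (f = (1**3 + 7) + 0 = (1 + 7) + 0 = 8 + 0 = 8)
f/((-2 - 166) + 257) = 8/((-2 - 166) + 257) = 8/(-168 + 257) = 8/89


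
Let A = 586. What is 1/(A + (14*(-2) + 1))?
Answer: 1/559 ≈ 0.0017889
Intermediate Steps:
1/(A + (14*(-2) + 1)) = 1/(586 + (14*(-2) + 1)) = 1/(586 + (-28 + 1)) = 1/(586 - 27) = 1/559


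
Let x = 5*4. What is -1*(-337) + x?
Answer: 357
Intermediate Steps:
x = 20
-1*(-337) + x = -1*(-337) + 20 = 337 + 20 = 357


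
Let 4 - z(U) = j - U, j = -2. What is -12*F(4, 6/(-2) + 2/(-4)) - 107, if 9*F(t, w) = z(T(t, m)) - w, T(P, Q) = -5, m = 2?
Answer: -113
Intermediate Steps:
z(U) = 6 + U (z(U) = 4 - (-2 - U) = 4 + (2 + U) = 6 + U)
F(t, w) = ⅑ - w/9 (F(t, w) = ((6 - 5) - w)/9 = (1 - w)/9 = ⅑ - w/9)
-12*F(4, 6/(-2) + 2/(-4)) - 107 = -12*(⅑ - (6/(-2) + 2/(-4))/9) - 107 = -12*(⅑ - (6*(-½) + 2*(-¼))/9) - 107 = -12*(⅑ - (-3 - ½)/9) - 107 = -12*(⅑ - ⅑*(-7/2)) - 107 = -12*(⅑ + 7/18) - 107 = -12/2 - 107 = -12*½ - 107 = -6 - 107 = -113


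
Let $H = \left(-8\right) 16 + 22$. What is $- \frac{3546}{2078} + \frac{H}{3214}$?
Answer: $- \frac{2904278}{1669673} \approx -1.7394$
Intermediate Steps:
$H = -106$ ($H = -128 + 22 = -106$)
$- \frac{3546}{2078} + \frac{H}{3214} = - \frac{3546}{2078} - \frac{106}{3214} = \left(-3546\right) \frac{1}{2078} - \frac{53}{1607} = - \frac{1773}{1039} - \frac{53}{1607} = - \frac{2904278}{1669673}$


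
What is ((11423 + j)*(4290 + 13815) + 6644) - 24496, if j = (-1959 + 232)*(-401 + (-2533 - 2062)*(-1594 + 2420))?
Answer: 118686976969348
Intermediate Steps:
j = 6555469217 (j = -1727*(-401 - 4595*826) = -1727*(-401 - 3795470) = -1727*(-3795871) = 6555469217)
((11423 + j)*(4290 + 13815) + 6644) - 24496 = ((11423 + 6555469217)*(4290 + 13815) + 6644) - 24496 = (6555480640*18105 + 6644) - 24496 = (118686976987200 + 6644) - 24496 = 118686976993844 - 24496 = 118686976969348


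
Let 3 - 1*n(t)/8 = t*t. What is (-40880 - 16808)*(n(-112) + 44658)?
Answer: 3211490960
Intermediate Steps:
n(t) = 24 - 8*t**2 (n(t) = 24 - 8*t*t = 24 - 8*t**2)
(-40880 - 16808)*(n(-112) + 44658) = (-40880 - 16808)*((24 - 8*(-112)**2) + 44658) = -57688*((24 - 8*12544) + 44658) = -57688*((24 - 100352) + 44658) = -57688*(-100328 + 44658) = -57688*(-55670) = 3211490960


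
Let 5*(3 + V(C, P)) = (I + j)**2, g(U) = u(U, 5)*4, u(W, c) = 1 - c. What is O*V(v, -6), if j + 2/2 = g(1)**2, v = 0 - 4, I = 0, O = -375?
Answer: -4875750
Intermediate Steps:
g(U) = -16 (g(U) = (1 - 1*5)*4 = (1 - 5)*4 = -4*4 = -16)
v = -4
j = 255 (j = -1 + (-16)**2 = -1 + 256 = 255)
V(C, P) = 13002 (V(C, P) = -3 + (0 + 255)**2/5 = -3 + (1/5)*255**2 = -3 + (1/5)*65025 = -3 + 13005 = 13002)
O*V(v, -6) = -375*13002 = -4875750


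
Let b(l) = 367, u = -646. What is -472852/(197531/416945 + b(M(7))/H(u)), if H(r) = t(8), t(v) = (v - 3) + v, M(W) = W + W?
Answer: -1281496301410/77793359 ≈ -16473.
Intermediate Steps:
M(W) = 2*W
t(v) = -3 + 2*v (t(v) = (-3 + v) + v = -3 + 2*v)
H(r) = 13 (H(r) = -3 + 2*8 = -3 + 16 = 13)
-472852/(197531/416945 + b(M(7))/H(u)) = -472852/(197531/416945 + 367/13) = -472852/155586718/5420285 = -472852*5420285/155586718 = -1281496301410/77793359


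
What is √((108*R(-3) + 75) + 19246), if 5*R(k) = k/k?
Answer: √483565/5 ≈ 139.08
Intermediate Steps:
R(k) = ⅕ (R(k) = (k/k)/5 = (⅕)*1 = ⅕)
√((108*R(-3) + 75) + 19246) = √((108*(⅕) + 75) + 19246) = √((108/5 + 75) + 19246) = √(483/5 + 19246) = √(96713/5) = √483565/5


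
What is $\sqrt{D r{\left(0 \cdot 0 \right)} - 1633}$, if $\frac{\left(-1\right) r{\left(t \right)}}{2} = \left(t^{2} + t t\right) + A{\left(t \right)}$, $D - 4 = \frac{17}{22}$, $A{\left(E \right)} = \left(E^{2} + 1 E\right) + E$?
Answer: $i \sqrt{1633} \approx 40.41 i$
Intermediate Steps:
$A{\left(E \right)} = E^{2} + 2 E$ ($A{\left(E \right)} = \left(E^{2} + E\right) + E = \left(E + E^{2}\right) + E = E^{2} + 2 E$)
$D = \frac{105}{22}$ ($D = 4 + \frac{17}{22} = \frac{105}{22} \approx 4.7727$)
$r{\left(t \right)} = - 4 t^{2} - 2 t \left(2 + t\right)$ ($r{\left(t \right)} = - 2 \left(\left(t^{2} + t t\right) + t \left(2 + t\right)\right) = - 2 \left(\left(t^{2} + t^{2}\right) + t \left(2 + t\right)\right) = - 2 \left(2 t^{2} + t \left(2 + t\right)\right) = - 4 t^{2} - 2 t \left(2 + t\right)$)
$\sqrt{D r{\left(0 \cdot 0 \right)} - 1633} = \sqrt{\frac{105 \cdot 2 \cdot 0 \cdot 0 \left(-2 - 3 \cdot 0 \cdot 0\right)}{22} - 1633} = \sqrt{\frac{105 \cdot 2 \cdot 0 \left(-2 - 0\right)}{22} - 1633} = \sqrt{\frac{105 \cdot 2 \cdot 0 \left(-2 + 0\right)}{22} - 1633} = \sqrt{\frac{105 \cdot 2 \cdot 0 \left(-2\right)}{22} - 1633} = \sqrt{\frac{105}{22} \cdot 0 - 1633} = \sqrt{0 - 1633} = \sqrt{-1633} = i \sqrt{1633}$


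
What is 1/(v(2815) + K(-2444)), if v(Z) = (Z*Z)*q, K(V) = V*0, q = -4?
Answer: -1/31696900 ≈ -3.1549e-8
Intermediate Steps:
K(V) = 0
v(Z) = -4*Z² (v(Z) = (Z*Z)*(-4) = Z²*(-4) = -4*Z²)
1/(v(2815) + K(-2444)) = 1/(-4*2815² + 0) = 1/(-4*7924225 + 0) = 1/(-31696900 + 0) = 1/(-31696900) = -1/31696900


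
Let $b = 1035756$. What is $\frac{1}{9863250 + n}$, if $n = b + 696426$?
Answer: $\frac{1}{11595432} \approx 8.6241 \cdot 10^{-8}$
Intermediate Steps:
$n = 1732182$ ($n = 1035756 + 696426 = 1732182$)
$\frac{1}{9863250 + n} = \frac{1}{9863250 + 1732182} = \frac{1}{11595432}$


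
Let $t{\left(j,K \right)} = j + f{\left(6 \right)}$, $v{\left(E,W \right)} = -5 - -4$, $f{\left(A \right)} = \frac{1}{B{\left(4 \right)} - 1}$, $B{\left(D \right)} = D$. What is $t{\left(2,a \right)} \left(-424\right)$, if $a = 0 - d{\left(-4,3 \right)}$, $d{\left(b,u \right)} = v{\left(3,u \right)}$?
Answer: $- \frac{2968}{3} \approx -989.33$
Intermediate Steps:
$f{\left(A \right)} = \frac{1}{3}$ ($f{\left(A \right)} = \frac{1}{4 - 1} = \frac{1}{3}$)
$v{\left(E,W \right)} = -1$ ($v{\left(E,W \right)} = -5 + 4 = -1$)
$d{\left(b,u \right)} = -1$
$a = 1$ ($a = 0 - -1 = 0 + 1 = 1$)
$t{\left(j,K \right)} = \frac{1}{3} + j$ ($t{\left(j,K \right)} = j + \frac{1}{3} = \frac{1}{3} + j$)
$t{\left(2,a \right)} \left(-424\right) = \left(\frac{1}{3} + 2\right) \left(-424\right) = \frac{7}{3} \left(-424\right) = - \frac{2968}{3}$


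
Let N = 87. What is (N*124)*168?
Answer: 1812384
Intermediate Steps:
(N*124)*168 = (87*124)*168 = 10788*168 = 1812384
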